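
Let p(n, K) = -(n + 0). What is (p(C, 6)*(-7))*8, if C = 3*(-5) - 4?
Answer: -1064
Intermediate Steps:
C = -19 (C = -15 - 4 = -19)
p(n, K) = -n
(p(C, 6)*(-7))*8 = (-1*(-19)*(-7))*8 = (19*(-7))*8 = -133*8 = -1064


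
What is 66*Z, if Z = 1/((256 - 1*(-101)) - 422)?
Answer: -66/65 ≈ -1.0154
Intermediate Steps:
Z = -1/65 (Z = 1/((256 + 101) - 422) = 1/(357 - 422) = 1/(-65) = -1/65 ≈ -0.015385)
66*Z = 66*(-1/65) = -66/65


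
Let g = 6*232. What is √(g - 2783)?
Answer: I*√1391 ≈ 37.296*I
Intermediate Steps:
g = 1392
√(g - 2783) = √(1392 - 2783) = √(-1391) = I*√1391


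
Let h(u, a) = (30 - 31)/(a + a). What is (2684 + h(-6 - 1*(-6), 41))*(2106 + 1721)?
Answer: 842272949/82 ≈ 1.0272e+7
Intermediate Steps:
h(u, a) = -1/(2*a)
(2684 + h(-6 - 1*(-6), 41))*(2106 + 1721) = (2684 - 1/2/41)*(2106 + 1721) = (2684 - 1/2*1/41)*3827 = (2684 - 1/82)*3827 = (220087/82)*3827 = 842272949/82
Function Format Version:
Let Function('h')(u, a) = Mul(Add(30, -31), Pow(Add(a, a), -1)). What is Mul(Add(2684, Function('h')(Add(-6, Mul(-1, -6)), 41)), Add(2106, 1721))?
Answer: Rational(842272949, 82) ≈ 1.0272e+7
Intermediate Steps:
Function('h')(u, a) = Mul(Rational(-1, 2), Pow(a, -1)) (Function('h')(u, a) = Mul(-1, Pow(Mul(2, a), -1)) = Mul(-1, Mul(Rational(1, 2), Pow(a, -1))) = Mul(Rational(-1, 2), Pow(a, -1)))
Mul(Add(2684, Function('h')(Add(-6, Mul(-1, -6)), 41)), Add(2106, 1721)) = Mul(Add(2684, Mul(Rational(-1, 2), Pow(41, -1))), Add(2106, 1721)) = Mul(Add(2684, Mul(Rational(-1, 2), Rational(1, 41))), 3827) = Mul(Add(2684, Rational(-1, 82)), 3827) = Mul(Rational(220087, 82), 3827) = Rational(842272949, 82)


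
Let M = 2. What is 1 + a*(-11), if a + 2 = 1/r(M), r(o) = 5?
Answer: 104/5 ≈ 20.800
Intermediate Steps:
a = -9/5 (a = -2 + 1/5 = -2 + ⅕ = -9/5 ≈ -1.8000)
1 + a*(-11) = 1 - 9/5*(-11) = 1 + 99/5 = 104/5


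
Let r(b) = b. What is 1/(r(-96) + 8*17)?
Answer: 1/40 ≈ 0.025000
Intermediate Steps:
1/(r(-96) + 8*17) = 1/(-96 + 8*17) = 1/(-96 + 136) = 1/40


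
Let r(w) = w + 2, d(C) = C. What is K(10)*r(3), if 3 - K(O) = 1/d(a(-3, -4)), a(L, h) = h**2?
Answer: 235/16 ≈ 14.688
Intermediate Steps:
r(w) = 2 + w
K(O) = 47/16 (K(O) = 3 - 1/((-4)**2) = 3 - 1/16 = 47/16)
K(10)*r(3) = 47*(2 + 3)/16 = (47/16)*5 = 235/16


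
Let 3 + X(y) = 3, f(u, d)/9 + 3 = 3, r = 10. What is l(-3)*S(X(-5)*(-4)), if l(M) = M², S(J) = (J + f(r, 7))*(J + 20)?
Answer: 0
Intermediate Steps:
f(u, d) = 0 (f(u, d) = -27 + 9*3 = -27 + 27 = 0)
X(y) = 0 (X(y) = -3 + 3 = 0)
S(J) = J*(20 + J) (S(J) = (J + 0)*(J + 20) = J*(20 + J))
l(-3)*S(X(-5)*(-4)) = (-3)²*((0*(-4))*(20 + 0*(-4))) = 9*(0*(20 + 0)) = 9*(0*20) = 9*0 = 0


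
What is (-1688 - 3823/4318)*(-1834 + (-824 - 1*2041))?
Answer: 269826459/34 ≈ 7.9361e+6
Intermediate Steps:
(-1688 - 3823/4318)*(-1834 + (-824 - 1*2041)) = (-1688 - 3823*1/4318)*(-1834 + (-824 - 2041)) = (-1688 - 3823/4318)*(-1834 - 2865) = -7292607/4318*(-4699) = 269826459/34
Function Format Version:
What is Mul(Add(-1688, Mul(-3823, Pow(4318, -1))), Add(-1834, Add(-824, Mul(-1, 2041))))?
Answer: Rational(269826459, 34) ≈ 7.9361e+6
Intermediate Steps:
Mul(Add(-1688, Mul(-3823, Pow(4318, -1))), Add(-1834, Add(-824, Mul(-1, 2041)))) = Mul(Add(-1688, Mul(-3823, Rational(1, 4318))), Add(-1834, Add(-824, -2041))) = Mul(Add(-1688, Rational(-3823, 4318)), Add(-1834, -2865)) = Mul(Rational(-7292607, 4318), -4699) = Rational(269826459, 34)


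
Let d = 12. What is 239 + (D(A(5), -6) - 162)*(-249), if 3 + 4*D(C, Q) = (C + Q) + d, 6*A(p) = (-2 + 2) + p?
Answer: 322707/8 ≈ 40338.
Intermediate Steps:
A(p) = p/6 (A(p) = ((-2 + 2) + p)/6 = (0 + p)/6 = p/6)
D(C, Q) = 9/4 + C/4 + Q/4 (D(C, Q) = -¾ + ((C + Q) + 12)/4 = -¾ + (12 + C + Q)/4 = -¾ + (3 + C/4 + Q/4) = 9/4 + C/4 + Q/4)
239 + (D(A(5), -6) - 162)*(-249) = 239 + ((9/4 + ((⅙)*5)/4 + (¼)*(-6)) - 162)*(-249) = 239 + ((9/4 + (¼)*(⅚) - 3/2) - 162)*(-249) = 239 + ((9/4 + 5/24 - 3/2) - 162)*(-249) = 239 + (23/24 - 162)*(-249) = 239 - 3865/24*(-249) = 239 + 320795/8 = 322707/8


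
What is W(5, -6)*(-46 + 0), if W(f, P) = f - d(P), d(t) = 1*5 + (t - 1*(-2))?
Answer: -184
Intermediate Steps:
d(t) = 7 + t (d(t) = 5 + (t + 2) = 5 + (2 + t) = 7 + t)
W(f, P) = -7 + f - P (W(f, P) = f - (7 + P) = f + (-7 - P) = -7 + f - P)
W(5, -6)*(-46 + 0) = (-7 + 5 - 1*(-6))*(-46 + 0) = (-7 + 5 + 6)*(-46) = 4*(-46) = -184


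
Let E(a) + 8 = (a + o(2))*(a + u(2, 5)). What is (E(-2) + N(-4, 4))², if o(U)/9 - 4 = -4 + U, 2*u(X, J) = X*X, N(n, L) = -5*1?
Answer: 169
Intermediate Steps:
N(n, L) = -5
u(X, J) = X²/2 (u(X, J) = (X*X)/2 = X²/2)
o(U) = 9*U (o(U) = 36 + 9*(-4 + U) = 36 + (-36 + 9*U) = 9*U)
E(a) = -8 + (2 + a)*(18 + a) (E(a) = -8 + (a + 9*2)*(a + (½)*2²) = -8 + (a + 18)*(a + (½)*4) = -8 + (18 + a)*(a + 2) = -8 + (18 + a)*(2 + a) = -8 + (2 + a)*(18 + a))
(E(-2) + N(-4, 4))² = ((28 + (-2)² + 20*(-2)) - 5)² = ((28 + 4 - 40) - 5)² = (-8 - 5)² = (-13)² = 169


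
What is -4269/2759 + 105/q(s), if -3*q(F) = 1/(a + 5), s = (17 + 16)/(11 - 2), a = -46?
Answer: 35628216/2759 ≈ 12913.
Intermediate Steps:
s = 11/3 (s = 33/9 = 33*(⅑) = 11/3 ≈ 3.6667)
q(F) = 1/123 (q(F) = -1/(3*(-46 + 5)) = -⅓/(-41) = -⅓*(-1/41) = 1/123)
-4269/2759 + 105/q(s) = -4269/2759 + 105/(1/123) = -4269*1/2759 + 105*123 = -4269/2759 + 12915 = 35628216/2759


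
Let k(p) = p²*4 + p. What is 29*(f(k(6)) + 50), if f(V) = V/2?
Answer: 3625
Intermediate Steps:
k(p) = p + 4*p² (k(p) = 4*p² + p = p + 4*p²)
f(V) = V/2 (f(V) = V*(½) = V/2)
29*(f(k(6)) + 50) = 29*((6*(1 + 4*6))/2 + 50) = 29*((6*(1 + 24))/2 + 50) = 29*((6*25)/2 + 50) = 29*((½)*150 + 50) = 29*(75 + 50) = 29*125 = 3625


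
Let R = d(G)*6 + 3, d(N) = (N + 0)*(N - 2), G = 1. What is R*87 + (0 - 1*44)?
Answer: -305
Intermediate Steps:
d(N) = N*(-2 + N)
R = -3 (R = (1*(-2 + 1))*6 + 3 = (1*(-1))*6 + 3 = -1*6 + 3 = -6 + 3 = -3)
R*87 + (0 - 1*44) = -3*87 + (0 - 1*44) = -261 + (0 - 44) = -261 - 44 = -305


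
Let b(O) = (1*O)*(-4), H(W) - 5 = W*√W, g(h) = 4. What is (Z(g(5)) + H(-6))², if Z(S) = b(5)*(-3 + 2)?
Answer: 409 - 300*I*√6 ≈ 409.0 - 734.85*I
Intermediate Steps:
H(W) = 5 + W^(3/2) (H(W) = 5 + W*√W = 5 + W^(3/2))
b(O) = -4*O (b(O) = O*(-4) = -4*O)
Z(S) = 20 (Z(S) = (-4*5)*(-3 + 2) = -20*(-1) = 20)
(Z(g(5)) + H(-6))² = (20 + (5 + (-6)^(3/2)))² = (20 + (5 - 6*I*√6))² = (25 - 6*I*√6)²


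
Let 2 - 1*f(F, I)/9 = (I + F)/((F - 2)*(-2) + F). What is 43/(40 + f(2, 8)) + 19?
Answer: 290/13 ≈ 22.308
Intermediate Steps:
f(F, I) = 18 - 9*(F + I)/(4 - F) (f(F, I) = 18 - 9*(I + F)/((F - 2)*(-2) + F) = 18 - 9*(F + I)/((-2 + F)*(-2) + F) = 18 - 9*(F + I)/((4 - 2*F) + F) = 18 - 9*(F + I)/(4 - F))
43/(40 + f(2, 8)) + 19 = 43/(40 + 9*(-8 + 8 + 3*2)/(-4 + 2)) + 19 = 43/(40 + 9*(-8 + 8 + 6)/(-2)) + 19 = 43/(40 + 9*(-½)*6) + 19 = 43/(40 - 27) + 19 = 43/13 + 19 = 290/13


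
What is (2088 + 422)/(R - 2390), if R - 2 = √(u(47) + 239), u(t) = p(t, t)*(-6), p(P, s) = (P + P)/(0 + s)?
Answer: -5993880/5702317 - 2510*√227/5702317 ≈ -1.0578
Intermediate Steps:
p(P, s) = 2*P/s (p(P, s) = (2*P)/s = 2*P/s)
u(t) = -12 (u(t) = (2*t/t)*(-6) = 2*(-6) = -12)
R = 2 + √227 (R = 2 + √(-12 + 239) = 2 + √227 ≈ 17.067)
(2088 + 422)/(R - 2390) = (2088 + 422)/((2 + √227) - 2390) = 2510/(-2388 + √227)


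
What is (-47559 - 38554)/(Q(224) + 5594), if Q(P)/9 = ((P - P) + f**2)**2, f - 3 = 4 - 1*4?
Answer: -86113/6323 ≈ -13.619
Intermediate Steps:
f = 3 (f = 3 + (4 - 1*4) = 3 + (4 - 4) = 3 + 0 = 3)
Q(P) = 729 (Q(P) = 9*((P - P) + 3**2)**2 = 9*(0 + 9)**2 = 9*9**2 = 9*81 = 729)
(-47559 - 38554)/(Q(224) + 5594) = (-47559 - 38554)/(729 + 5594) = -86113/6323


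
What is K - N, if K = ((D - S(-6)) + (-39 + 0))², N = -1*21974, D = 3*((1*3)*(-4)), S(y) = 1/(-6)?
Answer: 992665/36 ≈ 27574.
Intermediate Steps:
S(y) = -⅙
D = -36 (D = 3*(3*(-4)) = 3*(-12) = -36)
N = -21974
K = 201601/36 (K = ((-36 - 1*(-⅙)) + (-39 + 0))² = ((-36 + ⅙) - 39)² = (-215/6 - 39)² = (-449/6)² = 201601/36 ≈ 5600.0)
K - N = 201601/36 - 1*(-21974) = 201601/36 + 21974 = 992665/36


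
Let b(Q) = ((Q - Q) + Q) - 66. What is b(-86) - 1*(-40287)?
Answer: 40135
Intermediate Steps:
b(Q) = -66 + Q (b(Q) = (0 + Q) - 66 = Q - 66 = -66 + Q)
b(-86) - 1*(-40287) = (-66 - 86) - 1*(-40287) = -152 + 40287 = 40135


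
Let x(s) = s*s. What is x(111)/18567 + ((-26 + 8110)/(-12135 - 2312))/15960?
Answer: 78909823247/118918602390 ≈ 0.66356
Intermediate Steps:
x(s) = s²
x(111)/18567 + ((-26 + 8110)/(-12135 - 2312))/15960 = 111²/18567 + ((-26 + 8110)/(-12135 - 2312))/15960 = 12321*(1/18567) + (8084/(-14447))*(1/15960) = 1369/2063 + (8084*(-1/14447))*(1/15960) = 1369/2063 - 8084/14447*1/15960 = 1369/2063 - 2021/57643530 = 78909823247/118918602390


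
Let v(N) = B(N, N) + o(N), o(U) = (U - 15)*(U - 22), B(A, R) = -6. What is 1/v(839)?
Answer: 1/673202 ≈ 1.4854e-6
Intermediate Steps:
o(U) = (-22 + U)*(-15 + U) (o(U) = (-15 + U)*(-22 + U) = (-22 + U)*(-15 + U))
v(N) = 324 + N² - 37*N (v(N) = -6 + (330 + N² - 37*N) = 324 + N² - 37*N)
1/v(839) = 1/(324 + 839² - 37*839) = 1/(324 + 703921 - 31043) = 1/673202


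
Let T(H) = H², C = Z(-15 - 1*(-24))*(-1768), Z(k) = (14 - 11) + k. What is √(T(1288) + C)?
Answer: 4*√102358 ≈ 1279.7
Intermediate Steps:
Z(k) = 3 + k
C = -21216 (C = (3 + (-15 - 1*(-24)))*(-1768) = (3 + (-15 + 24))*(-1768) = (3 + 9)*(-1768) = 12*(-1768) = -21216)
√(T(1288) + C) = √(1288² - 21216) = √(1658944 - 21216) = √1637728 = 4*√102358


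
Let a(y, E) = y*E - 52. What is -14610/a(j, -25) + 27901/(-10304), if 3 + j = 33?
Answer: 64082419/4131904 ≈ 15.509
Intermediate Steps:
j = 30 (j = -3 + 33 = 30)
a(y, E) = -52 + E*y (a(y, E) = E*y - 52 = -52 + E*y)
-14610/a(j, -25) + 27901/(-10304) = -14610/(-52 - 25*30) + 27901/(-10304) = -14610/(-52 - 750) + 27901*(-1/10304) = -14610/(-802) - 27901/10304 = -14610*(-1/802) - 27901/10304 = 7305/401 - 27901/10304 = 64082419/4131904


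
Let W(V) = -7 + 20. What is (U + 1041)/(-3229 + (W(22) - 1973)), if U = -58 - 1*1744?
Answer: 761/5189 ≈ 0.14666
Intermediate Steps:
W(V) = 13
U = -1802 (U = -58 - 1744 = -1802)
(U + 1041)/(-3229 + (W(22) - 1973)) = (-1802 + 1041)/(-3229 + (13 - 1973)) = -761/(-3229 - 1960) = -761/(-5189) = -761*(-1/5189) = 761/5189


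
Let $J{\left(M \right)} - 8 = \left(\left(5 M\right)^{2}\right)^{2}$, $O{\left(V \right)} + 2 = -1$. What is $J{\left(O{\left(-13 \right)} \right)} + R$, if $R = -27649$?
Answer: $22984$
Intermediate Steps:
$O{\left(V \right)} = -3$ ($O{\left(V \right)} = -2 - 1 = -3$)
$J{\left(M \right)} = 8 + 625 M^{4}$ ($J{\left(M \right)} = 8 + \left(\left(5 M\right)^{2}\right)^{2} = 8 + \left(25 M^{2}\right)^{2} = 8 + 625 M^{4}$)
$J{\left(O{\left(-13 \right)} \right)} + R = \left(8 + 625 \left(-3\right)^{4}\right) - 27649 = \left(8 + 625 \cdot 81\right) - 27649 = \left(8 + 50625\right) - 27649 = 50633 - 27649 = 22984$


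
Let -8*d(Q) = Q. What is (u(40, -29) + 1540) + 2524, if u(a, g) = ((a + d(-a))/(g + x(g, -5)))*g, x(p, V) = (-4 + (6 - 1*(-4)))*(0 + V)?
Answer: 241081/59 ≈ 4086.1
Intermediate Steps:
d(Q) = -Q/8
x(p, V) = 6*V (x(p, V) = (-4 + (6 + 4))*V = (-4 + 10)*V = 6*V)
u(a, g) = 9*a*g/(8*(-30 + g)) (u(a, g) = ((a - (-1)*a/8)/(g + 6*(-5)))*g = ((a + a/8)/(g - 30))*g = ((9*a/8)/(-30 + g))*g = (9*a/(8*(-30 + g)))*g = 9*a*g/(8*(-30 + g)))
(u(40, -29) + 1540) + 2524 = ((9/8)*40*(-29)/(-30 - 29) + 1540) + 2524 = ((9/8)*40*(-29)/(-59) + 1540) + 2524 = ((9/8)*40*(-29)*(-1/59) + 1540) + 2524 = (1305/59 + 1540) + 2524 = 92165/59 + 2524 = 241081/59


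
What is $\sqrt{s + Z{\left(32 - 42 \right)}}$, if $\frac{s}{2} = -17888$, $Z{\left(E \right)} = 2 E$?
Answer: $2 i \sqrt{8949} \approx 189.2 i$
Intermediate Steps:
$s = -35776$ ($s = 2 \left(-17888\right) = -35776$)
$\sqrt{s + Z{\left(32 - 42 \right)}} = \sqrt{-35776 + 2 \left(32 - 42\right)} = \sqrt{-35776 + 2 \left(-10\right)} = \sqrt{-35776 - 20} = \sqrt{-35796} = 2 i \sqrt{8949}$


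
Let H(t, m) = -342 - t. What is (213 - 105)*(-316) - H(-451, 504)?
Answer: -34237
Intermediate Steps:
(213 - 105)*(-316) - H(-451, 504) = (213 - 105)*(-316) - (-342 - 1*(-451)) = 108*(-316) - (-342 + 451) = -34128 - 1*109 = -34128 - 109 = -34237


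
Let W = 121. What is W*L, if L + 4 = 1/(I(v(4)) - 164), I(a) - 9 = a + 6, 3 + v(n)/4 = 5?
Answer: -68365/141 ≈ -484.86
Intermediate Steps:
v(n) = 8 (v(n) = -12 + 4*5 = -12 + 20 = 8)
I(a) = 15 + a (I(a) = 9 + (a + 6) = 9 + (6 + a) = 15 + a)
L = -565/141 (L = -4 + 1/((15 + 8) - 164) = -4 + 1/(23 - 164) = -4 + 1/(-141) = -4 - 1/141 = -565/141 ≈ -4.0071)
W*L = 121*(-565/141) = -68365/141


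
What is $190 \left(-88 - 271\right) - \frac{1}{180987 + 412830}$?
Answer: $- \frac{40504257571}{593817} \approx -68210.0$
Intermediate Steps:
$190 \left(-88 - 271\right) - \frac{1}{180987 + 412830} = 190 \left(-359\right) - \frac{1}{593817} = -68210 - \frac{1}{593817} = - \frac{40504257571}{593817}$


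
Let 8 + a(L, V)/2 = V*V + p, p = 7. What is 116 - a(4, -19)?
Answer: -604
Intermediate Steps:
a(L, V) = -2 + 2*V**2 (a(L, V) = -16 + 2*(V*V + 7) = -16 + 2*(V**2 + 7) = -16 + 2*(7 + V**2) = -16 + (14 + 2*V**2) = -2 + 2*V**2)
116 - a(4, -19) = 116 - (-2 + 2*(-19)**2) = 116 - (-2 + 2*361) = 116 - (-2 + 722) = 116 - 1*720 = 116 - 720 = -604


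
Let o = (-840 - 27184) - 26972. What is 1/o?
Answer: -1/54996 ≈ -1.8183e-5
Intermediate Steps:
o = -54996 (o = -28024 - 26972 = -54996)
1/o = 1/(-54996) = -1/54996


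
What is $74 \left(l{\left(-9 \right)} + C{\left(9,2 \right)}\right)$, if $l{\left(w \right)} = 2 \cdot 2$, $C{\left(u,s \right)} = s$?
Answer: $444$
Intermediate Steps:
$l{\left(w \right)} = 4$
$74 \left(l{\left(-9 \right)} + C{\left(9,2 \right)}\right) = 74 \left(4 + 2\right) = 74 \cdot 6 = 444$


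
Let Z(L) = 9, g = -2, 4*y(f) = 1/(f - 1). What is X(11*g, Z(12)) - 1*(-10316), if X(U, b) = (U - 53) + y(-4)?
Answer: 204819/20 ≈ 10241.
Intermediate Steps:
y(f) = 1/(4*(-1 + f)) (y(f) = 1/(4*(f - 1)) = 1/(4*(-1 + f)))
X(U, b) = -1061/20 + U (X(U, b) = (U - 53) + 1/(4*(-1 - 4)) = (-53 + U) + (¼)/(-5) = (-53 + U) + (¼)*(-⅕) = (-53 + U) - 1/20 = -1061/20 + U)
X(11*g, Z(12)) - 1*(-10316) = (-1061/20 + 11*(-2)) - 1*(-10316) = (-1061/20 - 22) + 10316 = -1501/20 + 10316 = 204819/20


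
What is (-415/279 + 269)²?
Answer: 5570532496/77841 ≈ 71563.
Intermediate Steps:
(-415/279 + 269)² = (74636/279)² = 5570532496/77841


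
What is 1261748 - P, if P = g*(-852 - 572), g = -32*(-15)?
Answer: 1945268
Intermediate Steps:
g = 480
P = -683520 (P = 480*(-852 - 572) = 480*(-1424) = -683520)
1261748 - P = 1261748 - 1*(-683520) = 1261748 + 683520 = 1945268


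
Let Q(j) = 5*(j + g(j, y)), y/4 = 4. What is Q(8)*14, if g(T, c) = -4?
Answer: 280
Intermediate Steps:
y = 16 (y = 4*4 = 16)
Q(j) = -20 + 5*j (Q(j) = 5*(j - 4) = 5*(-4 + j) = -20 + 5*j)
Q(8)*14 = (-20 + 5*8)*14 = (-20 + 40)*14 = 20*14 = 280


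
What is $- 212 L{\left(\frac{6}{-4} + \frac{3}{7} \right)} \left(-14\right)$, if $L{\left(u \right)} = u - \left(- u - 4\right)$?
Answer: $5512$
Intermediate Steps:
$L{\left(u \right)} = 4 + 2 u$ ($L{\left(u \right)} = u - \left(-4 - u\right) = u + \left(4 + u\right) = 4 + 2 u$)
$- 212 L{\left(\frac{6}{-4} + \frac{3}{7} \right)} \left(-14\right) = - 212 \left(4 + 2 \left(\frac{6}{-4} + \frac{3}{7}\right)\right) \left(-14\right) = - 212 \left(4 + 2 \left(6 \left(- \frac{1}{4}\right) + 3 \cdot \frac{1}{7}\right)\right) \left(-14\right) = - 212 \left(4 + 2 \left(- \frac{3}{2} + \frac{3}{7}\right)\right) \left(-14\right) = - 212 \left(4 + 2 \left(- \frac{15}{14}\right)\right) \left(-14\right) = - 212 \left(4 - \frac{15}{7}\right) \left(-14\right) = \left(-212\right) \frac{13}{7} \left(-14\right) = \left(- \frac{2756}{7}\right) \left(-14\right) = 5512$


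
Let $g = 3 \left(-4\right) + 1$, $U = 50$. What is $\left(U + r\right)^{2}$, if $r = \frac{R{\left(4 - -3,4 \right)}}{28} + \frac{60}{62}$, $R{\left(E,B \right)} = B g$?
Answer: $\frac{114896961}{47089} \approx 2440.0$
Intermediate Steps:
$g = -11$ ($g = -12 + 1 = -11$)
$R{\left(E,B \right)} = - 11 B$ ($R{\left(E,B \right)} = B \left(-11\right) = - 11 B$)
$r = - \frac{131}{217}$ ($r = \frac{\left(-11\right) 4}{28} + \frac{60}{62} = \left(-44\right) \frac{1}{28} + 60 \cdot \frac{1}{62} = - \frac{11}{7} + \frac{30}{31} = - \frac{131}{217} \approx -0.60369$)
$\left(U + r\right)^{2} = \left(50 - \frac{131}{217}\right)^{2} = \left(\frac{10719}{217}\right)^{2} = \frac{114896961}{47089}$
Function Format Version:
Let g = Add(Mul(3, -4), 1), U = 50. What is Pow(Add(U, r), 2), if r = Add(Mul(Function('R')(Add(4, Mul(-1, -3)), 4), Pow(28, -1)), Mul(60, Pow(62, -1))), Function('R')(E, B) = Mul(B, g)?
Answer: Rational(114896961, 47089) ≈ 2440.0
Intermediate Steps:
g = -11 (g = Add(-12, 1) = -11)
Function('R')(E, B) = Mul(-11, B) (Function('R')(E, B) = Mul(B, -11) = Mul(-11, B))
r = Rational(-131, 217) (r = Add(Mul(Mul(-11, 4), Pow(28, -1)), Mul(60, Pow(62, -1))) = Add(Mul(-44, Rational(1, 28)), Mul(60, Rational(1, 62))) = Add(Rational(-11, 7), Rational(30, 31)) = Rational(-131, 217) ≈ -0.60369)
Pow(Add(U, r), 2) = Pow(Add(50, Rational(-131, 217)), 2) = Pow(Rational(10719, 217), 2) = Rational(114896961, 47089)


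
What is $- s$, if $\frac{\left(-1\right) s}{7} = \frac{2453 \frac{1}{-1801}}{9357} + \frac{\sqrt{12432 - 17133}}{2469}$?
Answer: $- \frac{17171}{16851957} + \frac{7 i \sqrt{4701}}{2469} \approx -0.0010189 + 0.19439 i$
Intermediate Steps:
$s = \frac{17171}{16851957} - \frac{7 i \sqrt{4701}}{2469}$ ($s = - 7 \left(\frac{2453 \frac{1}{-1801}}{9357} + \frac{\sqrt{12432 - 17133}}{2469}\right) = - 7 \left(2453 \left(- \frac{1}{1801}\right) \frac{1}{9357} + \sqrt{-4701} \cdot \frac{1}{2469}\right) = - 7 \left(\left(- \frac{2453}{1801}\right) \frac{1}{9357} + i \sqrt{4701} \cdot \frac{1}{2469}\right) = - 7 \left(- \frac{2453}{16851957} + \frac{i \sqrt{4701}}{2469}\right) = \frac{17171}{16851957} - \frac{7 i \sqrt{4701}}{2469} \approx 0.0010189 - 0.19439 i$)
$- s = - (\frac{17171}{16851957} - \frac{7 i \sqrt{4701}}{2469}) = - \frac{17171}{16851957} + \frac{7 i \sqrt{4701}}{2469}$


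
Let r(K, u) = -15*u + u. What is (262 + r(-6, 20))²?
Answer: 324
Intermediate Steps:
r(K, u) = -14*u
(262 + r(-6, 20))² = (262 - 14*20)² = (262 - 280)² = (-18)² = 324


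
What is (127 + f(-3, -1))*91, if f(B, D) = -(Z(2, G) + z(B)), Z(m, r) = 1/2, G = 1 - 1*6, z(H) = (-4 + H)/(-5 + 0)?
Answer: 113841/10 ≈ 11384.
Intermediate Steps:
z(H) = ⅘ - H/5 (z(H) = (-4 + H)/(-5) = (-4 + H)*(-⅕) = ⅘ - H/5)
G = -5 (G = 1 - 6 = -5)
Z(m, r) = ½
f(B, D) = -13/10 + B/5 (f(B, D) = -(½ + (⅘ - B/5)) = -(13/10 - B/5) = -13/10 + B/5)
(127 + f(-3, -1))*91 = (127 + (-13/10 + (⅕)*(-3)))*91 = (127 + (-13/10 - ⅗))*91 = (127 - 19/10)*91 = (1251/10)*91 = 113841/10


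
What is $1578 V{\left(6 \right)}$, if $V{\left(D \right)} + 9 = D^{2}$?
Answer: $42606$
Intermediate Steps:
$V{\left(D \right)} = -9 + D^{2}$
$1578 V{\left(6 \right)} = 1578 \left(-9 + 6^{2}\right) = 1578 \left(-9 + 36\right) = 1578 \cdot 27 = 42606$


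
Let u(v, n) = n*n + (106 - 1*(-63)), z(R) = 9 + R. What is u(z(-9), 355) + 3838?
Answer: 130032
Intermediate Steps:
u(v, n) = 169 + n² (u(v, n) = n² + (106 + 63) = n² + 169 = 169 + n²)
u(z(-9), 355) + 3838 = (169 + 355²) + 3838 = (169 + 126025) + 3838 = 126194 + 3838 = 130032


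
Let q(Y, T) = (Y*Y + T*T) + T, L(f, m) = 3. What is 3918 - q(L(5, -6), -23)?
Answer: 3403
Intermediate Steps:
q(Y, T) = T + T² + Y² (q(Y, T) = (Y² + T²) + T = (T² + Y²) + T = T + T² + Y²)
3918 - q(L(5, -6), -23) = 3918 - (-23 + (-23)² + 3²) = 3918 - (-23 + 529 + 9) = 3918 - 1*515 = 3918 - 515 = 3403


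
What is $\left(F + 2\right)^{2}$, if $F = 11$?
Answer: $169$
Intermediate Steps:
$\left(F + 2\right)^{2} = \left(11 + 2\right)^{2} = 13^{2} = 169$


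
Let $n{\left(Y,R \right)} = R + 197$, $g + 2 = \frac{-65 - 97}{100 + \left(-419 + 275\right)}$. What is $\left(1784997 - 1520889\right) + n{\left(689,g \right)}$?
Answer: $\frac{5814747}{22} \approx 2.6431 \cdot 10^{5}$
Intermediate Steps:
$g = \frac{37}{22}$ ($g = -2 + \frac{-65 - 97}{100 + \left(-419 + 275\right)} = -2 - \frac{162}{100 - 144} = -2 - \frac{162}{-44} = -2 - - \frac{81}{22} = -2 + \frac{81}{22} = \frac{37}{22} \approx 1.6818$)
$n{\left(Y,R \right)} = 197 + R$
$\left(1784997 - 1520889\right) + n{\left(689,g \right)} = \left(1784997 - 1520889\right) + \left(197 + \frac{37}{22}\right) = 264108 + \frac{4371}{22} = \frac{5814747}{22}$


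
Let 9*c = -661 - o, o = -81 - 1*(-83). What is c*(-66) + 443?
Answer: 5305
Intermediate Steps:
o = 2 (o = -81 + 83 = 2)
c = -221/3 (c = (-661 - 1*2)/9 = (-661 - 2)/9 = (⅑)*(-663) = -221/3 ≈ -73.667)
c*(-66) + 443 = -221/3*(-66) + 443 = 4862 + 443 = 5305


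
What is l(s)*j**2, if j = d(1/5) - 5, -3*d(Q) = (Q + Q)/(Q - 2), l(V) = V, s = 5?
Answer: 88445/729 ≈ 121.32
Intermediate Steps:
d(Q) = -2*Q/(3*(-2 + Q)) (d(Q) = -(Q + Q)/(3*(Q - 2)) = -2*Q/(3*(-2 + Q)))
j = -133/27 (j = -2/(5*(-6 + 3/5)) - 5 = -2*1/5/(-6 + 3*(1/5)) - 5 = -2*1/5/(-6 + 3/5) - 5 = -2*1/5/(-27/5) - 5 = -2*1/5*(-5/27) - 5 = 2/27 - 5 = -133/27 ≈ -4.9259)
l(s)*j**2 = 5*(-133/27)**2 = 5*(17689/729) = 88445/729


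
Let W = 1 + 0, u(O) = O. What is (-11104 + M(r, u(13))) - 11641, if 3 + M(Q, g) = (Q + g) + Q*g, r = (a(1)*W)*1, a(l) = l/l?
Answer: -22721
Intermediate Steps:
a(l) = 1
W = 1
r = 1 (r = (1*1)*1 = 1*1 = 1)
M(Q, g) = -3 + Q + g + Q*g (M(Q, g) = -3 + ((Q + g) + Q*g) = -3 + (Q + g + Q*g) = -3 + Q + g + Q*g)
(-11104 + M(r, u(13))) - 11641 = (-11104 + (-3 + 1 + 13 + 1*13)) - 11641 = (-11104 + (-3 + 1 + 13 + 13)) - 11641 = (-11104 + 24) - 11641 = -11080 - 11641 = -22721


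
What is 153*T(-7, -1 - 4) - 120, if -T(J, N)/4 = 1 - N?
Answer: -3792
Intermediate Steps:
T(J, N) = -4 + 4*N (T(J, N) = -4*(1 - N) = -4 + 4*N)
153*T(-7, -1 - 4) - 120 = 153*(-4 + 4*(-1 - 4)) - 120 = 153*(-4 + 4*(-5)) - 120 = 153*(-4 - 20) - 120 = 153*(-24) - 120 = -3672 - 120 = -3792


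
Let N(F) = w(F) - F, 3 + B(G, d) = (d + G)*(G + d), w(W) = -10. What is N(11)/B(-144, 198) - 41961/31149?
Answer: -13654058/10081893 ≈ -1.3543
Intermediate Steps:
B(G, d) = -3 + (G + d)² (B(G, d) = -3 + (d + G)*(G + d) = -3 + (G + d)*(G + d) = -3 + (G + d)²)
N(F) = -10 - F
N(11)/B(-144, 198) - 41961/31149 = (-10 - 1*11)/(-3 + (-144 + 198)²) - 41961/31149 = (-10 - 11)/(-3 + 54²) - 41961*1/31149 = -21/(-3 + 2916) - 13987/10383 = -21/2913 - 13987/10383 = -21*1/2913 - 13987/10383 = -7/971 - 13987/10383 = -13654058/10081893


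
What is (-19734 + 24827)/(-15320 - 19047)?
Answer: -5093/34367 ≈ -0.14819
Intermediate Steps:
(-19734 + 24827)/(-15320 - 19047) = 5093/(-34367) = 5093*(-1/34367) = -5093/34367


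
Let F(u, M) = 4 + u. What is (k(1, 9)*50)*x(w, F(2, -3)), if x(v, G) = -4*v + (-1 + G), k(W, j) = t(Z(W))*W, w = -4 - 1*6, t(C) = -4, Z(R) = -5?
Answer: -9000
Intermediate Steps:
w = -10 (w = -4 - 6 = -10)
k(W, j) = -4*W
x(v, G) = -1 + G - 4*v
(k(1, 9)*50)*x(w, F(2, -3)) = (-4*1*50)*(-1 + (4 + 2) - 4*(-10)) = (-4*50)*(-1 + 6 + 40) = -200*45 = -9000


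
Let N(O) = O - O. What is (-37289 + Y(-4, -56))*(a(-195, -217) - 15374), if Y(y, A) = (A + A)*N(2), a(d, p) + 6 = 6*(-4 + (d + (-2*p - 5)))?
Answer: 522046000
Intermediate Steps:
N(O) = 0
a(d, p) = -60 - 12*p + 6*d (a(d, p) = -6 + 6*(-4 + (d + (-2*p - 5))) = -6 + 6*(-4 + (d + (-5 - 2*p))) = -6 + 6*(-4 + (-5 + d - 2*p)) = -6 + 6*(-9 + d - 2*p) = -6 + (-54 - 12*p + 6*d) = -60 - 12*p + 6*d)
Y(y, A) = 0 (Y(y, A) = (A + A)*0 = (2*A)*0 = 0)
(-37289 + Y(-4, -56))*(a(-195, -217) - 15374) = (-37289 + 0)*((-60 - 12*(-217) + 6*(-195)) - 15374) = -37289*((-60 + 2604 - 1170) - 15374) = -37289*(1374 - 15374) = -37289*(-14000) = 522046000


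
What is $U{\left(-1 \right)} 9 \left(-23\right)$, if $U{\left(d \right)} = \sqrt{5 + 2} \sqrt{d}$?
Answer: $- 207 i \sqrt{7} \approx - 547.67 i$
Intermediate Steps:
$U{\left(d \right)} = \sqrt{7} \sqrt{d}$
$U{\left(-1 \right)} 9 \left(-23\right) = \sqrt{7} \sqrt{-1} \cdot 9 \left(-23\right) = \sqrt{7} i 9 \left(-23\right) = i \sqrt{7} \cdot 9 \left(-23\right) = 9 i \sqrt{7} \left(-23\right) = - 207 i \sqrt{7}$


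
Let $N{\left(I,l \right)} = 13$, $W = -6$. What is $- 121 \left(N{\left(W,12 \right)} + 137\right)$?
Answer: $-18150$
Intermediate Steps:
$- 121 \left(N{\left(W,12 \right)} + 137\right) = - 121 \left(13 + 137\right) = \left(-121\right) 150 = -18150$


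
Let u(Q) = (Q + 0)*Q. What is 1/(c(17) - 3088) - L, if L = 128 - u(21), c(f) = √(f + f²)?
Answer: 1492294503/4767719 - 3*√34/9535438 ≈ 313.00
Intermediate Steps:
u(Q) = Q² (u(Q) = Q*Q = Q²)
L = -313 (L = 128 - 1*21² = 128 - 1*441 = 128 - 441 = -313)
1/(c(17) - 3088) - L = 1/(√(17*(1 + 17)) - 3088) - 1*(-313) = 1/(√(17*18) - 3088) + 313 = 1/(√306 - 3088) + 313 = 1/(3*√34 - 3088) + 313 = 1/(-3088 + 3*√34) + 313 = 313 + 1/(-3088 + 3*√34)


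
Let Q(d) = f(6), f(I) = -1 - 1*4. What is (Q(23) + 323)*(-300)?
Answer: -95400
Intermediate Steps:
f(I) = -5 (f(I) = -1 - 4 = -5)
Q(d) = -5
(Q(23) + 323)*(-300) = (-5 + 323)*(-300) = 318*(-300) = -95400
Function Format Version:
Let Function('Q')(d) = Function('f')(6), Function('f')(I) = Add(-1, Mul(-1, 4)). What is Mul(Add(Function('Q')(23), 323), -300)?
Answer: -95400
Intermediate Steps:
Function('f')(I) = -5 (Function('f')(I) = Add(-1, -4) = -5)
Function('Q')(d) = -5
Mul(Add(Function('Q')(23), 323), -300) = Mul(Add(-5, 323), -300) = Mul(318, -300) = -95400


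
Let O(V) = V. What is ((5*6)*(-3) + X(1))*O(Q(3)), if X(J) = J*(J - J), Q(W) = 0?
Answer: 0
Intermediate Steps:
X(J) = 0 (X(J) = J*0 = 0)
((5*6)*(-3) + X(1))*O(Q(3)) = ((5*6)*(-3) + 0)*0 = (30*(-3) + 0)*0 = (-90 + 0)*0 = -90*0 = 0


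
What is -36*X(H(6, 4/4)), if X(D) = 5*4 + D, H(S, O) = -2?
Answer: -648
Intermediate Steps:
X(D) = 20 + D
-36*X(H(6, 4/4)) = -36*(20 - 2) = -36*18 = -648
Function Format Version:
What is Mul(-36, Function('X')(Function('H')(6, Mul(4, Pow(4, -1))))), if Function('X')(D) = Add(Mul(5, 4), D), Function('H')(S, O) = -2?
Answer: -648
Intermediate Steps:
Function('X')(D) = Add(20, D)
Mul(-36, Function('X')(Function('H')(6, Mul(4, Pow(4, -1))))) = Mul(-36, Add(20, -2)) = Mul(-36, 18) = -648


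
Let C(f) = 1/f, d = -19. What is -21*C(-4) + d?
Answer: -55/4 ≈ -13.750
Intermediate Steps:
-21*C(-4) + d = -21/(-4) - 19 = -21*(-1/4) - 19 = 21/4 - 19 = -55/4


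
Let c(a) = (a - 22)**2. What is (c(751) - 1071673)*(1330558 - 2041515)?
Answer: 384081722024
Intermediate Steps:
c(a) = (-22 + a)**2
(c(751) - 1071673)*(1330558 - 2041515) = ((-22 + 751)**2 - 1071673)*(1330558 - 2041515) = (729**2 - 1071673)*(-710957) = (531441 - 1071673)*(-710957) = -540232*(-710957) = 384081722024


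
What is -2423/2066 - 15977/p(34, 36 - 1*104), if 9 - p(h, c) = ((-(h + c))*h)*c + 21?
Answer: -111723295/81189668 ≈ -1.3761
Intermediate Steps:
p(h, c) = -12 - c*h*(-c - h) (p(h, c) = 9 - (((-(h + c))*h)*c + 21) = 9 - (((-(c + h))*h)*c + 21) = 9 - (((-c - h)*h)*c + 21) = 9 - ((h*(-c - h))*c + 21) = 9 - (c*h*(-c - h) + 21) = 9 - (21 + c*h*(-c - h)) = 9 + (-21 - c*h*(-c - h)) = -12 - c*h*(-c - h))
-2423/2066 - 15977/p(34, 36 - 1*104) = -2423/2066 - 15977/(-12 + (36 - 1*104)*34² + 34*(36 - 1*104)²) = -2423*1/2066 - 15977/(-12 + (36 - 104)*1156 + 34*(36 - 104)²) = -2423/2066 - 15977/(-12 - 68*1156 + 34*(-68)²) = -2423/2066 - 15977/(-12 - 78608 + 34*4624) = -2423/2066 - 15977/(-12 - 78608 + 157216) = -2423/2066 - 15977/78596 = -111723295/81189668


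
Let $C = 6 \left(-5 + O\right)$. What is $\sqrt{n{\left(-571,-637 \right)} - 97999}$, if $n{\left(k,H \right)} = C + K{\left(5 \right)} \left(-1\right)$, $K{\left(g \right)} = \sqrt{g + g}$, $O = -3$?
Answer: $\sqrt{-98047 - \sqrt{10}} \approx 313.13 i$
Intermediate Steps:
$K{\left(g \right)} = \sqrt{2} \sqrt{g}$ ($K{\left(g \right)} = \sqrt{2 g} = \sqrt{2} \sqrt{g}$)
$C = -48$ ($C = 6 \left(-5 - 3\right) = 6 \left(-8\right) = -48$)
$n{\left(k,H \right)} = -48 - \sqrt{10}$ ($n{\left(k,H \right)} = -48 + \sqrt{2} \sqrt{5} \left(-1\right) = -48 + \sqrt{10} \left(-1\right) = -48 - \sqrt{10}$)
$\sqrt{n{\left(-571,-637 \right)} - 97999} = \sqrt{\left(-48 - \sqrt{10}\right) - 97999} = \sqrt{-98047 - \sqrt{10}}$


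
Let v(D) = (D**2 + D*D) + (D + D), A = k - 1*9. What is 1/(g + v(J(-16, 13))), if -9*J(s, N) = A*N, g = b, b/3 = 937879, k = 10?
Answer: 81/227904701 ≈ 3.5541e-7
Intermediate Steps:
A = 1 (A = 10 - 1*9 = 10 - 9 = 1)
b = 2813637 (b = 3*937879 = 2813637)
g = 2813637
J(s, N) = -N/9
v(D) = 2*D + 2*D**2 (v(D) = (D**2 + D**2) + 2*D = 2*D**2 + 2*D = 2*D + 2*D**2)
1/(g + v(J(-16, 13))) = 1/(2813637 + 2*(-1/9*13)*(1 - 1/9*13)) = 1/(2813637 + 2*(-13/9)*(1 - 13/9)) = 1/(2813637 + 2*(-13/9)*(-4/9)) = 1/(2813637 + 104/81) = 1/(227904701/81) = 81/227904701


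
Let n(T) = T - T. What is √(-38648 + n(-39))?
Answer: 2*I*√9662 ≈ 196.59*I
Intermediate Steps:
n(T) = 0
√(-38648 + n(-39)) = √(-38648 + 0) = √(-38648) = 2*I*√9662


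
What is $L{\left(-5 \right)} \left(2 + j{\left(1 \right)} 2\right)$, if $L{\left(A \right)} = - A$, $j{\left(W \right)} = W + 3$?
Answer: $50$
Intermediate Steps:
$j{\left(W \right)} = 3 + W$
$L{\left(-5 \right)} \left(2 + j{\left(1 \right)} 2\right) = \left(-1\right) \left(-5\right) \left(2 + \left(3 + 1\right) 2\right) = 5 \left(2 + 4 \cdot 2\right) = 5 \left(2 + 8\right) = 5 \cdot 10 = 50$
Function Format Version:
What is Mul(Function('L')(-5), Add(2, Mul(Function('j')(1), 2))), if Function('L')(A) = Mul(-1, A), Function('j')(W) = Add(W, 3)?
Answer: 50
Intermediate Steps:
Function('j')(W) = Add(3, W)
Mul(Function('L')(-5), Add(2, Mul(Function('j')(1), 2))) = Mul(Mul(-1, -5), Add(2, Mul(Add(3, 1), 2))) = Mul(5, Add(2, Mul(4, 2))) = Mul(5, Add(2, 8)) = Mul(5, 10) = 50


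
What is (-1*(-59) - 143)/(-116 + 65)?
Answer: 28/17 ≈ 1.6471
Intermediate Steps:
(-1*(-59) - 143)/(-116 + 65) = (59 - 143)/(-51) = -84*(-1/51) = 28/17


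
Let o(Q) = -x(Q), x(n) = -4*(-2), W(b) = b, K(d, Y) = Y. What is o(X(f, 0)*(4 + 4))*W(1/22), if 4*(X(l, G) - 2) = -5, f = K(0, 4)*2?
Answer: -4/11 ≈ -0.36364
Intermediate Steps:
f = 8 (f = 4*2 = 8)
X(l, G) = ¾ (X(l, G) = 2 + (¼)*(-5) = 2 - 5/4 = ¾)
x(n) = 8
o(Q) = -8 (o(Q) = -1*8 = -8)
o(X(f, 0)*(4 + 4))*W(1/22) = -8/22 = -8*1/22 = -4/11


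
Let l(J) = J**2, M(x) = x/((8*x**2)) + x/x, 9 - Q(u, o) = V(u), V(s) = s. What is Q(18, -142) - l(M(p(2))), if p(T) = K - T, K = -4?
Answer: -22945/2304 ≈ -9.9588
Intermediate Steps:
Q(u, o) = 9 - u
p(T) = -4 - T
M(x) = 1 + 1/(8*x) (M(x) = x*(1/(8*x**2)) + 1 = 1/(8*x) + 1 = 1 + 1/(8*x))
Q(18, -142) - l(M(p(2))) = (9 - 1*18) - ((1/8 + (-4 - 1*2))/(-4 - 1*2))**2 = (9 - 18) - ((1/8 + (-4 - 2))/(-4 - 2))**2 = -9 - ((1/8 - 6)/(-6))**2 = -9 - (-1/6*(-47/8))**2 = -9 - (47/48)**2 = -9 - 1*2209/2304 = -9 - 2209/2304 = -22945/2304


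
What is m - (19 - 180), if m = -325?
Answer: -164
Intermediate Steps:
m - (19 - 180) = -325 - (19 - 180) = -325 - 1*(-161) = -325 + 161 = -164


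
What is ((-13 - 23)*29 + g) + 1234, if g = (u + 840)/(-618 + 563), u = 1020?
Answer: 1718/11 ≈ 156.18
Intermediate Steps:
g = -372/11 (g = (1020 + 840)/(-618 + 563) = 1860/(-55) = 1860*(-1/55) = -372/11 ≈ -33.818)
((-13 - 23)*29 + g) + 1234 = ((-13 - 23)*29 - 372/11) + 1234 = (-36*29 - 372/11) + 1234 = (-1044 - 372/11) + 1234 = -11856/11 + 1234 = 1718/11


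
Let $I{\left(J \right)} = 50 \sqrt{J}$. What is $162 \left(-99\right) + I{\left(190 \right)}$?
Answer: $-16038 + 50 \sqrt{190} \approx -15349.0$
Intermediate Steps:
$162 \left(-99\right) + I{\left(190 \right)} = 162 \left(-99\right) + 50 \sqrt{190} = -16038 + 50 \sqrt{190}$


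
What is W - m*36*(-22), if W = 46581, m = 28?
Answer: 68757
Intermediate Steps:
W - m*36*(-22) = 46581 - 28*36*(-22) = 46581 - 1008*(-22) = 46581 - 1*(-22176) = 46581 + 22176 = 68757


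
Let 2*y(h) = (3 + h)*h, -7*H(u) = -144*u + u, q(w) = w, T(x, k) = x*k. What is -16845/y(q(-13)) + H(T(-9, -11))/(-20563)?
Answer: -485121270/1871233 ≈ -259.25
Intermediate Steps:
T(x, k) = k*x
H(u) = 143*u/7 (H(u) = -(-144*u + u)/7 = -(-143)*u/7 = 143*u/7)
y(h) = h*(3 + h)/2 (y(h) = ((3 + h)*h)/2 = (h*(3 + h))/2 = h*(3 + h)/2)
-16845/y(q(-13)) + H(T(-9, -11))/(-20563) = -16845*(-2/(13*(3 - 13))) + (143*(-11*(-9))/7)/(-20563) = -16845/((½)*(-13)*(-10)) + ((143/7)*99)*(-1/20563) = -16845/65 + (14157/7)*(-1/20563) = -16845*1/65 - 14157/143941 = -3369/13 - 14157/143941 = -485121270/1871233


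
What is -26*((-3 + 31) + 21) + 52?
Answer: -1222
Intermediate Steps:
-26*((-3 + 31) + 21) + 52 = -26*(28 + 21) + 52 = -26*49 + 52 = -1274 + 52 = -1222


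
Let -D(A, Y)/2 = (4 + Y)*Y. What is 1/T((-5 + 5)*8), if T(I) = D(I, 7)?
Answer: -1/154 ≈ -0.0064935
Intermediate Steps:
D(A, Y) = -2*Y*(4 + Y) (D(A, Y) = -2*(4 + Y)*Y = -2*Y*(4 + Y))
T(I) = -154 (T(I) = -2*7*(4 + 7) = -2*7*11 = -154)
1/T((-5 + 5)*8) = 1/(-154) = -1/154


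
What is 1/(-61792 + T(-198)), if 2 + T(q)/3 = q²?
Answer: 1/55814 ≈ 1.7917e-5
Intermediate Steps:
T(q) = -6 + 3*q²
1/(-61792 + T(-198)) = 1/(-61792 + (-6 + 3*(-198)²)) = 1/(-61792 + (-6 + 3*39204)) = 1/(-61792 + (-6 + 117612)) = 1/(-61792 + 117606) = 1/55814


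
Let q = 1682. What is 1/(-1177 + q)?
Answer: 1/505 ≈ 0.0019802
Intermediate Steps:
1/(-1177 + q) = 1/(-1177 + 1682) = 1/505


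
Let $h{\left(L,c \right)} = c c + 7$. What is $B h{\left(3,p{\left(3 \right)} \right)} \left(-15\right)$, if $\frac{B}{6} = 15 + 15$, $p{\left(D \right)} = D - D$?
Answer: $-18900$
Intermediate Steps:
$p{\left(D \right)} = 0$
$h{\left(L,c \right)} = 7 + c^{2}$ ($h{\left(L,c \right)} = c^{2} + 7 = 7 + c^{2}$)
$B = 180$ ($B = 6 \left(15 + 15\right) = 6 \cdot 30 = 180$)
$B h{\left(3,p{\left(3 \right)} \right)} \left(-15\right) = 180 \left(7 + 0^{2}\right) \left(-15\right) = 180 \left(7 + 0\right) \left(-15\right) = 180 \cdot 7 \left(-15\right) = 1260 \left(-15\right) = -18900$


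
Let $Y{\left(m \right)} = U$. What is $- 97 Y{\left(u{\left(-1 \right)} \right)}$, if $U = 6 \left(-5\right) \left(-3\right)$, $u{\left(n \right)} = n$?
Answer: $-8730$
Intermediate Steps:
$U = 90$ ($U = \left(-30\right) \left(-3\right) = 90$)
$Y{\left(m \right)} = 90$
$- 97 Y{\left(u{\left(-1 \right)} \right)} = \left(-97\right) 90 = -8730$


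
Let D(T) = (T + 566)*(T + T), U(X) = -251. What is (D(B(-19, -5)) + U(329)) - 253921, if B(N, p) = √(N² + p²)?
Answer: -253400 + 1132*√386 ≈ -2.3116e+5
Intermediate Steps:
D(T) = 2*T*(566 + T) (D(T) = (566 + T)*(2*T) = 2*T*(566 + T))
(D(B(-19, -5)) + U(329)) - 253921 = (2*√((-19)² + (-5)²)*(566 + √((-19)² + (-5)²)) - 251) - 253921 = (2*√(361 + 25)*(566 + √(361 + 25)) - 251) - 253921 = (2*√386*(566 + √386) - 251) - 253921 = (-251 + 2*√386*(566 + √386)) - 253921 = -254172 + 2*√386*(566 + √386)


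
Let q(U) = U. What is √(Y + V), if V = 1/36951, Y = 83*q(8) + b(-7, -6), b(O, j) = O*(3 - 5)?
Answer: √925725236829/36951 ≈ 26.038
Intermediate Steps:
b(O, j) = -2*O (b(O, j) = O*(-2) = -2*O)
Y = 678 (Y = 83*8 - 2*(-7) = 664 + 14 = 678)
V = 1/36951 ≈ 2.7063e-5
√(Y + V) = √(678 + 1/36951) = √(25052779/36951) = √925725236829/36951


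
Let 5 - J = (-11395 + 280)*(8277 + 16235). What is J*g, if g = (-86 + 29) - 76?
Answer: -36235967705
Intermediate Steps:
g = -133 (g = -57 - 76 = -133)
J = 272450885 (J = 5 - (-11395 + 280)*(8277 + 16235) = 5 - (-11115)*24512 = 5 - 1*(-272450880) = 5 + 272450880 = 272450885)
J*g = 272450885*(-133) = -36235967705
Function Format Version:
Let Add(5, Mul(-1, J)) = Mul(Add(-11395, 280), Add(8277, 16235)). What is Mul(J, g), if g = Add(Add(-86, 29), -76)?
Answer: -36235967705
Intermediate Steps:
g = -133 (g = Add(-57, -76) = -133)
J = 272450885 (J = Add(5, Mul(-1, Mul(Add(-11395, 280), Add(8277, 16235)))) = Add(5, Mul(-1, Mul(-11115, 24512))) = Add(5, Mul(-1, -272450880)) = Add(5, 272450880) = 272450885)
Mul(J, g) = Mul(272450885, -133) = -36235967705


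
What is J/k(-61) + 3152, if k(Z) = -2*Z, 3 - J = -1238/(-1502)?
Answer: 144397089/45811 ≈ 3152.0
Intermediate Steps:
J = 1634/751 (J = 3 - (-1238)/(-1502) = 3 - (-1238)*(-1)/1502 = 3 - 1*619/751 = 3 - 619/751 = 1634/751 ≈ 2.1758)
J/k(-61) + 3152 = 1634/(751*((-2*(-61)))) + 3152 = (1634/751)/122 + 3152 = (1634/751)*(1/122) + 3152 = 817/45811 + 3152 = 144397089/45811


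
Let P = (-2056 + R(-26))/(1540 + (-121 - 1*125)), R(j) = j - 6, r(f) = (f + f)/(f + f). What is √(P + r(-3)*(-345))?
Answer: I*√145095573/647 ≈ 18.618*I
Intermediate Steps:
r(f) = 1 (r(f) = (2*f)/((2*f)) = (2*f)*(1/(2*f)) = 1)
R(j) = -6 + j
P = -1044/647 (P = (-2056 + (-6 - 26))/(1540 + (-121 - 1*125)) = (-2056 - 32)/(1540 + (-121 - 125)) = -2088/(1540 - 246) = -2088/1294 = -2088*1/1294 = -1044/647 ≈ -1.6136)
√(P + r(-3)*(-345)) = √(-1044/647 + 1*(-345)) = √(-1044/647 - 345) = √(-224259/647) = I*√145095573/647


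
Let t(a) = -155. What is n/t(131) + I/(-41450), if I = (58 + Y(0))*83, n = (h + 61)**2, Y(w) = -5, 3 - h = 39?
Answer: -5317619/1284950 ≈ -4.1384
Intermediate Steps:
h = -36 (h = 3 - 1*39 = 3 - 39 = -36)
n = 625 (n = (-36 + 61)**2 = 25**2 = 625)
I = 4399 (I = (58 - 5)*83 = 53*83 = 4399)
n/t(131) + I/(-41450) = 625/(-155) + 4399/(-41450) = 625*(-1/155) + 4399*(-1/41450) = -125/31 - 4399/41450 = -5317619/1284950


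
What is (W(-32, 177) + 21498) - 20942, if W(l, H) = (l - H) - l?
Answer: 379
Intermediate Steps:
W(l, H) = -H
(W(-32, 177) + 21498) - 20942 = (-1*177 + 21498) - 20942 = (-177 + 21498) - 20942 = 21321 - 20942 = 379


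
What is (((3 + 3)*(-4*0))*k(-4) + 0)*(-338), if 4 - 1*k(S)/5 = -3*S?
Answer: 0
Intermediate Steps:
k(S) = 20 + 15*S (k(S) = 20 - (-15)*S = 20 + 15*S)
(((3 + 3)*(-4*0))*k(-4) + 0)*(-338) = (((3 + 3)*(-4*0))*(20 + 15*(-4)) + 0)*(-338) = ((6*0)*(20 - 60) + 0)*(-338) = (0*(-40) + 0)*(-338) = (0 + 0)*(-338) = 0*(-338) = 0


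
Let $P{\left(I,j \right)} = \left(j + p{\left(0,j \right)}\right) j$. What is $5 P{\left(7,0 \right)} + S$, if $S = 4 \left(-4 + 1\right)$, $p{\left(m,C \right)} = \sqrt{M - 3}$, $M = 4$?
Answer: $-12$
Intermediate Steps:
$p{\left(m,C \right)} = 1$ ($p{\left(m,C \right)} = \sqrt{4 - 3} = \sqrt{1} = 1$)
$S = -12$ ($S = 4 \left(-3\right) = -12$)
$P{\left(I,j \right)} = j \left(1 + j\right)$ ($P{\left(I,j \right)} = \left(j + 1\right) j = \left(1 + j\right) j = j \left(1 + j\right)$)
$5 P{\left(7,0 \right)} + S = 5 \cdot 0 \left(1 + 0\right) - 12 = 5 \cdot 0 \cdot 1 - 12 = 5 \cdot 0 - 12 = 0 - 12 = -12$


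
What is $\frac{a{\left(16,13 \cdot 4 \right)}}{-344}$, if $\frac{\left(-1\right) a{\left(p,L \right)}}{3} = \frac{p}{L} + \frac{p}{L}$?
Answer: $\frac{3}{559} \approx 0.0053667$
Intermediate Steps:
$a{\left(p,L \right)} = - \frac{6 p}{L}$ ($a{\left(p,L \right)} = - 3 \left(\frac{p}{L} + \frac{p}{L}\right) = - 3 \frac{2 p}{L} = - \frac{6 p}{L}$)
$\frac{a{\left(16,13 \cdot 4 \right)}}{-344} = \frac{\left(-6\right) 16 \frac{1}{13 \cdot 4}}{-344} = \left(-6\right) 16 \cdot \frac{1}{52} \left(- \frac{1}{344}\right) = \left(- \frac{24}{13}\right) \left(- \frac{1}{344}\right) = \frac{3}{559}$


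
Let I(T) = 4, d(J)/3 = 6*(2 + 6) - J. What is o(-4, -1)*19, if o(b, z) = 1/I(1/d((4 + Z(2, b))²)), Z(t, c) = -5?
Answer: 19/4 ≈ 4.7500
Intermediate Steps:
d(J) = 144 - 3*J (d(J) = 3*(6*(2 + 6) - J) = 3*(6*8 - J) = 3*(48 - J) = 144 - 3*J)
o(b, z) = ¼ (o(b, z) = 1/4 = ¼)
o(-4, -1)*19 = (¼)*19 = 19/4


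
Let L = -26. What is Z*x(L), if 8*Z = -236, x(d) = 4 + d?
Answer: 649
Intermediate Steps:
Z = -59/2 (Z = (⅛)*(-236) = -59/2 ≈ -29.500)
Z*x(L) = -59*(4 - 26)/2 = -59/2*(-22) = 649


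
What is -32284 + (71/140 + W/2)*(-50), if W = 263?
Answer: -544381/14 ≈ -38884.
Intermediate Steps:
-32284 + (71/140 + W/2)*(-50) = -32284 + (71/140 + 263/2)*(-50) = -32284 + (18481/140)*(-50) = -32284 - 92405/14 = -544381/14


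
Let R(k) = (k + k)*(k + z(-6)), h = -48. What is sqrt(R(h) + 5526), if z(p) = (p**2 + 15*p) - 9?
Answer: 3*sqrt(1798) ≈ 127.21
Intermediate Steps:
z(p) = -9 + p**2 + 15*p
R(k) = 2*k*(-63 + k) (R(k) = (k + k)*(k + (-9 + (-6)**2 + 15*(-6))) = (2*k)*(k + (-9 + 36 - 90)) = (2*k)*(k - 63) = (2*k)*(-63 + k) = 2*k*(-63 + k))
sqrt(R(h) + 5526) = sqrt(2*(-48)*(-63 - 48) + 5526) = sqrt(2*(-48)*(-111) + 5526) = sqrt(10656 + 5526) = sqrt(16182) = 3*sqrt(1798)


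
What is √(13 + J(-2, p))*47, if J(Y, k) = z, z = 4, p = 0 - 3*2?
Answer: 47*√17 ≈ 193.79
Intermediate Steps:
p = -6 (p = 0 - 6 = -6)
J(Y, k) = 4
√(13 + J(-2, p))*47 = √(13 + 4)*47 = √17*47 = 47*√17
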